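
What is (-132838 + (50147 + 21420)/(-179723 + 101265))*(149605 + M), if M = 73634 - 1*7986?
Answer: -2243426040433863/78458 ≈ -2.8594e+10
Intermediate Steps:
M = 65648 (M = 73634 - 7986 = 65648)
(-132838 + (50147 + 21420)/(-179723 + 101265))*(149605 + M) = (-132838 + (50147 + 21420)/(-179723 + 101265))*(149605 + 65648) = (-132838 + 71567/(-78458))*215253 = (-132838 + 71567*(-1/78458))*215253 = (-132838 - 71567/78458)*215253 = -10422275371/78458*215253 = -2243426040433863/78458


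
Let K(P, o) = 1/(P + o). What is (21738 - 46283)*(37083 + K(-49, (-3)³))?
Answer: -69175345315/76 ≈ -9.1020e+8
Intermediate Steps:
(21738 - 46283)*(37083 + K(-49, (-3)³)) = (21738 - 46283)*(37083 + 1/(-49 + (-3)³)) = -24545*(37083 + 1/(-49 - 27)) = -24545*(37083 + 1/(-76)) = -24545*(37083 - 1/76) = -24545*2818307/76 = -69175345315/76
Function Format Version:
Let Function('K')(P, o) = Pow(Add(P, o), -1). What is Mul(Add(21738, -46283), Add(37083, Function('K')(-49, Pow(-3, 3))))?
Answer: Rational(-69175345315, 76) ≈ -9.1020e+8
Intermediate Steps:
Mul(Add(21738, -46283), Add(37083, Function('K')(-49, Pow(-3, 3)))) = Mul(Add(21738, -46283), Add(37083, Pow(Add(-49, Pow(-3, 3)), -1))) = Mul(-24545, Add(37083, Pow(Add(-49, -27), -1))) = Mul(-24545, Add(37083, Pow(-76, -1))) = Mul(-24545, Add(37083, Rational(-1, 76))) = Mul(-24545, Rational(2818307, 76)) = Rational(-69175345315, 76)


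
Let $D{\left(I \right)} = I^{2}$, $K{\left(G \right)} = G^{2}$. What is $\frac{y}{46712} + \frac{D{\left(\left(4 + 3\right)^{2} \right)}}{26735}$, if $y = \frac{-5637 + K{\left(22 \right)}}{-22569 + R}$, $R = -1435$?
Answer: $\frac{2692318675503}{29977283061280} \approx 0.089812$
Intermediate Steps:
$y = \frac{5153}{24004}$ ($y = \frac{-5637 + 22^{2}}{-22569 - 1435} = \frac{-5637 + 484}{-24004} = \left(-5153\right) \left(- \frac{1}{24004}\right) = \frac{5153}{24004} \approx 0.21467$)
$\frac{y}{46712} + \frac{D{\left(\left(4 + 3\right)^{2} \right)}}{26735} = \frac{5153}{24004 \cdot 46712} + \frac{\left(\left(4 + 3\right)^{2}\right)^{2}}{26735} = \frac{5153}{24004} \cdot \frac{1}{46712} + \left(7^{2}\right)^{2} \cdot \frac{1}{26735} = \frac{5153}{1121274848} + 49^{2} \cdot \frac{1}{26735} = \frac{5153}{1121274848} + 2401 \cdot \frac{1}{26735} = \frac{5153}{1121274848} + \frac{2401}{26735} = \frac{2692318675503}{29977283061280}$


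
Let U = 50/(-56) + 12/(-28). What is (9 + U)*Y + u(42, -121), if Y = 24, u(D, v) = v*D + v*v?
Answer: 68203/7 ≈ 9743.3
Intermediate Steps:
u(D, v) = v**2 + D*v (u(D, v) = D*v + v**2 = v**2 + D*v)
U = -37/28 (U = 50*(-1/56) + 12*(-1/28) = -25/28 - 3/7 = -37/28 ≈ -1.3214)
(9 + U)*Y + u(42, -121) = (9 - 37/28)*24 - 121*(42 - 121) = (215/28)*24 - 121*(-79) = 1290/7 + 9559 = 68203/7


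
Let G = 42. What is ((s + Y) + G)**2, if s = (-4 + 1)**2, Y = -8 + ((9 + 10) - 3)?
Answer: 3481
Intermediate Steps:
Y = 8 (Y = -8 + (19 - 3) = -8 + 16 = 8)
s = 9 (s = (-3)**2 = 9)
((s + Y) + G)**2 = ((9 + 8) + 42)**2 = (17 + 42)**2 = 59**2 = 3481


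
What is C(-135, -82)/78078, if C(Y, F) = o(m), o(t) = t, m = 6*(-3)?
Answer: -3/13013 ≈ -0.00023054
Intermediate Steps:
m = -18
C(Y, F) = -18
C(-135, -82)/78078 = -18/78078 = -18*1/78078 = -3/13013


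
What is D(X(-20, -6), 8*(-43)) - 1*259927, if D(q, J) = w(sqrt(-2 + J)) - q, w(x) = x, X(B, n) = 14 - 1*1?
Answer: -259940 + I*sqrt(346) ≈ -2.5994e+5 + 18.601*I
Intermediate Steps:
X(B, n) = 13 (X(B, n) = 14 - 1 = 13)
D(q, J) = sqrt(-2 + J) - q
D(X(-20, -6), 8*(-43)) - 1*259927 = (sqrt(-2 + 8*(-43)) - 1*13) - 1*259927 = (sqrt(-2 - 344) - 13) - 259927 = (sqrt(-346) - 13) - 259927 = (I*sqrt(346) - 13) - 259927 = (-13 + I*sqrt(346)) - 259927 = -259940 + I*sqrt(346)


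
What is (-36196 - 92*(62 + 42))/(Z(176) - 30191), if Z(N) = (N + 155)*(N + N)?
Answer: -45764/86321 ≈ -0.53016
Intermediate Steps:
Z(N) = 2*N*(155 + N) (Z(N) = (155 + N)*(2*N) = 2*N*(155 + N))
(-36196 - 92*(62 + 42))/(Z(176) - 30191) = (-36196 - 92*(62 + 42))/(2*176*(155 + 176) - 30191) = (-36196 - 92*104)/(2*176*331 - 30191) = (-36196 - 9568)/(116512 - 30191) = -45764/86321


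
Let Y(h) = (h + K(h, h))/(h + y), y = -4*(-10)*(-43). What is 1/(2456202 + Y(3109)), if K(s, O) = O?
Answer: 1389/3411670796 ≈ 4.0713e-7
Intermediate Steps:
y = -1720 (y = 40*(-43) = -1720)
Y(h) = 2*h/(-1720 + h) (Y(h) = (h + h)/(h - 1720) = (2*h)/(-1720 + h) = 2*h/(-1720 + h))
1/(2456202 + Y(3109)) = 1/(2456202 + 2*3109/(-1720 + 3109)) = 1/(2456202 + 2*3109/1389) = 1/(2456202 + 2*3109*(1/1389)) = 1/(2456202 + 6218/1389) = 1/(3411670796/1389) = 1389/3411670796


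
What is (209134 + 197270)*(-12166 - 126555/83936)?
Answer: -103764281481531/20984 ≈ -4.9449e+9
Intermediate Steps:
(209134 + 197270)*(-12166 - 126555/83936) = 406404*(-12166 - 126555*1/83936) = 406404*(-12166 - 126555/83936) = 406404*(-1021291931/83936) = -103764281481531/20984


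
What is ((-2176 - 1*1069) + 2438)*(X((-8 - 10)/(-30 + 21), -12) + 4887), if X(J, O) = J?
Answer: -3945423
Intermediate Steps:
((-2176 - 1*1069) + 2438)*(X((-8 - 10)/(-30 + 21), -12) + 4887) = ((-2176 - 1*1069) + 2438)*((-8 - 10)/(-30 + 21) + 4887) = ((-2176 - 1069) + 2438)*(-18/(-9) + 4887) = (-3245 + 2438)*(-18*(-⅑) + 4887) = -807*(2 + 4887) = -807*4889 = -3945423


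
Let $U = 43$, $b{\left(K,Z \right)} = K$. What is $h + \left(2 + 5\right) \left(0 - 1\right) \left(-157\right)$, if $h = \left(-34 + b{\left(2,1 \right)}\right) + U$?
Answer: $1110$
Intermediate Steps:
$h = 11$ ($h = \left(-34 + 2\right) + 43 = -32 + 43 = 11$)
$h + \left(2 + 5\right) \left(0 - 1\right) \left(-157\right) = 11 + \left(2 + 5\right) \left(0 - 1\right) \left(-157\right) = 11 + 7 \left(-1\right) \left(-157\right) = 11 - -1099 = 11 + 1099 = 1110$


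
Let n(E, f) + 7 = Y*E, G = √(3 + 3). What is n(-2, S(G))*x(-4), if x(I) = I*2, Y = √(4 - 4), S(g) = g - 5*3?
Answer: 56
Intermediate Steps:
G = √6 ≈ 2.4495
S(g) = -15 + g (S(g) = g - 15 = -15 + g)
Y = 0 (Y = √0 = 0)
x(I) = 2*I
n(E, f) = -7 (n(E, f) = -7 + 0*E = -7 + 0 = -7)
n(-2, S(G))*x(-4) = -14*(-4) = -7*(-8) = 56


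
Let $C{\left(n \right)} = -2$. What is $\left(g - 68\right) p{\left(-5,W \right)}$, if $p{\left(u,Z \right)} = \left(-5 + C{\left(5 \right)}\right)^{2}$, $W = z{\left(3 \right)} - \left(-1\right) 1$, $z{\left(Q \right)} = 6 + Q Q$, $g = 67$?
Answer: $-49$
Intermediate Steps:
$z{\left(Q \right)} = 6 + Q^{2}$
$W = 16$ ($W = \left(6 + 3^{2}\right) - \left(-1\right) 1 = \left(6 + 9\right) - -1 = 15 + 1 = 16$)
$p{\left(u,Z \right)} = 49$ ($p{\left(u,Z \right)} = \left(-5 - 2\right)^{2} = \left(-7\right)^{2} = 49$)
$\left(g - 68\right) p{\left(-5,W \right)} = \left(67 - 68\right) 49 = \left(-1\right) 49 = -49$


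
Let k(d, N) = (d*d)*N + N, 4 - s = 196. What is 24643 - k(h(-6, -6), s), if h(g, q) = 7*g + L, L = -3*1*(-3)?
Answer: 233923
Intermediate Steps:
s = -192 (s = 4 - 1*196 = 4 - 196 = -192)
L = 9 (L = -3*(-3) = 9)
h(g, q) = 9 + 7*g (h(g, q) = 7*g + 9 = 9 + 7*g)
k(d, N) = N + N*d² (k(d, N) = d²*N + N = N*d² + N = N + N*d²)
24643 - k(h(-6, -6), s) = 24643 - (-192)*(1 + (9 + 7*(-6))²) = 24643 - (-192)*(1 + (9 - 42)²) = 24643 - (-192)*(1 + (-33)²) = 24643 - (-192)*(1 + 1089) = 24643 - (-192)*1090 = 24643 - 1*(-209280) = 24643 + 209280 = 233923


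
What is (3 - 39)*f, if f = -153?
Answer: 5508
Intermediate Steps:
(3 - 39)*f = (3 - 39)*(-153) = -36*(-153) = 5508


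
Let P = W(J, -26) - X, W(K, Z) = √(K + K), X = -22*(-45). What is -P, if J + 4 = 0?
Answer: 990 - 2*I*√2 ≈ 990.0 - 2.8284*I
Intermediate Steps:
J = -4 (J = -4 + 0 = -4)
X = 990
W(K, Z) = √2*√K (W(K, Z) = √(2*K) = √2*√K)
P = -990 + 2*I*√2 (P = √2*√(-4) - 1*990 = √2*(2*I) - 990 = 2*I*√2 - 990 = -990 + 2*I*√2 ≈ -990.0 + 2.8284*I)
-P = -(-990 + 2*I*√2) = 990 - 2*I*√2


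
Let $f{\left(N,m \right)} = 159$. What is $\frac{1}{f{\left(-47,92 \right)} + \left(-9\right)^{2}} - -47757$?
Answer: $\frac{11461681}{240} \approx 47757.0$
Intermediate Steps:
$\frac{1}{f{\left(-47,92 \right)} + \left(-9\right)^{2}} - -47757 = \frac{1}{159 + \left(-9\right)^{2}} - -47757 = \frac{1}{159 + 81} + 47757 = \frac{1}{240} + 47757 = \frac{11461681}{240}$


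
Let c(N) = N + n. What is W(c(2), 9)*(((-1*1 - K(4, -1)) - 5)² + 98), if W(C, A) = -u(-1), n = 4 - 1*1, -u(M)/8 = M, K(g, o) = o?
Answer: -984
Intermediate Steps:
u(M) = -8*M
n = 3 (n = 4 - 1 = 3)
c(N) = 3 + N (c(N) = N + 3 = 3 + N)
W(C, A) = -8 (W(C, A) = -(-8)*(-1) = -1*8 = -8)
W(c(2), 9)*(((-1*1 - K(4, -1)) - 5)² + 98) = -8*(((-1*1 - 1*(-1)) - 5)² + 98) = -8*(((-1 + 1) - 5)² + 98) = -8*((0 - 5)² + 98) = -8*((-5)² + 98) = -8*(25 + 98) = -8*123 = -984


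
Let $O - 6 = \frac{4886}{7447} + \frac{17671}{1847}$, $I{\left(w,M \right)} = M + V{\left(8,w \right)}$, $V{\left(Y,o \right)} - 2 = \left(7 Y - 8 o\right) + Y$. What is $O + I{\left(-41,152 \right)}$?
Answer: $\frac{7733164547}{13754609} \approx 562.22$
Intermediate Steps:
$V{\left(Y,o \right)} = 2 - 8 o + 8 Y$ ($V{\left(Y,o \right)} = 2 + \left(\left(7 Y - 8 o\right) + Y\right) = 2 + \left(\left(- 8 o + 7 Y\right) + Y\right) = 2 + \left(- 8 o + 8 Y\right) = 2 - 8 o + 8 Y$)
$I{\left(w,M \right)} = 66 + M - 8 w$ ($I{\left(w,M \right)} = M + \left(2 - 8 w + 8 \cdot 8\right) = M + \left(2 - 8 w + 64\right) = M - \left(-66 + 8 w\right) = 66 + M - 8 w$)
$O = \frac{223148033}{13754609}$ ($O = 6 + \left(\frac{4886}{7447} + \frac{17671}{1847}\right) = 6 + \frac{140620379}{13754609} = \frac{223148033}{13754609} \approx 16.224$)
$O + I{\left(-41,152 \right)} = \frac{223148033}{13754609} + \left(66 + 152 - -328\right) = \frac{223148033}{13754609} + \left(66 + 152 + 328\right) = \frac{223148033}{13754609} + 546 = \frac{7733164547}{13754609}$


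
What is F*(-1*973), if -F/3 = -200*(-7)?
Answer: 4086600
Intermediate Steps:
F = -4200 (F = -(-600)*(-7) = -3*1400 = -4200)
F*(-1*973) = -(-4200)*973 = -4200*(-973) = 4086600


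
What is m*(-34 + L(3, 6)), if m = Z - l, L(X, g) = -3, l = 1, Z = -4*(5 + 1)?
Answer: 925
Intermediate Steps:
Z = -24 (Z = -4*6 = -24)
m = -25 (m = -24 - 1*1 = -24 - 1 = -25)
m*(-34 + L(3, 6)) = -25*(-34 - 3) = -25*(-37) = 925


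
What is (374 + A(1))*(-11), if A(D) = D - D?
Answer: -4114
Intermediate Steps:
A(D) = 0
(374 + A(1))*(-11) = (374 + 0)*(-11) = 374*(-11) = -4114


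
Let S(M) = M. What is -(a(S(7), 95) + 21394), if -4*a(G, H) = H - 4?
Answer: -85485/4 ≈ -21371.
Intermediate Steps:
a(G, H) = 1 - H/4 (a(G, H) = -(H - 4)/4 = -(-4 + H)/4 = 1 - H/4)
-(a(S(7), 95) + 21394) = -((1 - ¼*95) + 21394) = -((1 - 95/4) + 21394) = -(-91/4 + 21394) = -1*85485/4 = -85485/4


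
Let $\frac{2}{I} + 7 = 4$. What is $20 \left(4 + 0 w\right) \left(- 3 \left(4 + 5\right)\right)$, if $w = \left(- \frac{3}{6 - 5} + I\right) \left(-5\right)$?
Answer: $-2160$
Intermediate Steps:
$I = - \frac{2}{3}$ ($I = \frac{2}{-7 + 4} = \frac{2}{-3} = 2 \left(- \frac{1}{3}\right) = - \frac{2}{3} \approx -0.66667$)
$w = \frac{55}{3}$ ($w = \left(- \frac{3}{6 - 5} - \frac{2}{3}\right) \left(-5\right) = \left(- \frac{3}{1} - \frac{2}{3}\right) \left(-5\right) = \left(\left(-3\right) 1 - \frac{2}{3}\right) \left(-5\right) = \left(-3 - \frac{2}{3}\right) \left(-5\right) = \left(- \frac{11}{3}\right) \left(-5\right) = \frac{55}{3} \approx 18.333$)
$20 \left(4 + 0 w\right) \left(- 3 \left(4 + 5\right)\right) = 20 \left(4 + 0 \cdot \frac{55}{3}\right) \left(- 3 \left(4 + 5\right)\right) = 20 \left(4 + 0\right) \left(\left(-3\right) 9\right) = 20 \cdot 4 \left(-27\right) = 80 \left(-27\right) = -2160$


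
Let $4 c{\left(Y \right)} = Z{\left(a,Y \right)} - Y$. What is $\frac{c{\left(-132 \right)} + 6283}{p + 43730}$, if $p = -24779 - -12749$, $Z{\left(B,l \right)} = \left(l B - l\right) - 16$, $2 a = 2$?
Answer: $\frac{1578}{7925} \approx 0.19912$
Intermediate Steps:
$a = 1$ ($a = \frac{1}{2} \cdot 2 = 1$)
$Z{\left(B,l \right)} = -16 - l + B l$ ($Z{\left(B,l \right)} = \left(B l - l\right) - 16 = \left(- l + B l\right) - 16 = -16 - l + B l$)
$p = -12030$ ($p = -24779 + 12749 = -12030$)
$c{\left(Y \right)} = -4 - \frac{Y}{4}$ ($c{\left(Y \right)} = \frac{\left(-16 - Y + 1 Y\right) - Y}{4} = \frac{\left(-16 - Y + Y\right) - Y}{4} = \frac{-16 - Y}{4} = -4 - \frac{Y}{4}$)
$\frac{c{\left(-132 \right)} + 6283}{p + 43730} = \frac{\left(-4 - -33\right) + 6283}{-12030 + 43730} = \frac{\left(-4 + 33\right) + 6283}{31700} = \left(29 + 6283\right) \frac{1}{31700} = 6312 \cdot \frac{1}{31700} = \frac{1578}{7925}$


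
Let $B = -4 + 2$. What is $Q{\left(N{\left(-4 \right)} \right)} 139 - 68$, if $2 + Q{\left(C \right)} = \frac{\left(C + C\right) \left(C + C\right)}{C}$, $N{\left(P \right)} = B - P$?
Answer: $766$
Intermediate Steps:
$B = -2$
$N{\left(P \right)} = -2 - P$
$Q{\left(C \right)} = -2 + 4 C$ ($Q{\left(C \right)} = -2 + \frac{\left(C + C\right) \left(C + C\right)}{C} = -2 + \frac{2 C 2 C}{C} = -2 + \frac{4 C^{2}}{C} = -2 + 4 C$)
$Q{\left(N{\left(-4 \right)} \right)} 139 - 68 = \left(-2 + 4 \left(-2 - -4\right)\right) 139 - 68 = \left(-2 + 4 \left(-2 + 4\right)\right) 139 - 68 = \left(-2 + 4 \cdot 2\right) 139 - 68 = \left(-2 + 8\right) 139 - 68 = 6 \cdot 139 - 68 = 834 - 68 = 766$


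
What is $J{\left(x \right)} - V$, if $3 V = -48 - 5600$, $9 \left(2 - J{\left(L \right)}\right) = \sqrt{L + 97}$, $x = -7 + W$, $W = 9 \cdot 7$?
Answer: $\frac{5654}{3} - \frac{\sqrt{17}}{3} \approx 1883.3$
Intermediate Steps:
$W = 63$
$x = 56$ ($x = -7 + 63 = 56$)
$J{\left(L \right)} = 2 - \frac{\sqrt{97 + L}}{9}$ ($J{\left(L \right)} = 2 - \frac{\sqrt{L + 97}}{9} = 2 - \frac{\sqrt{97 + L}}{9}$)
$V = - \frac{5648}{3}$ ($V = \frac{-48 - 5600}{3} = \frac{1}{3} \left(-5648\right) = - \frac{5648}{3} \approx -1882.7$)
$J{\left(x \right)} - V = \left(2 - \frac{\sqrt{97 + 56}}{9}\right) - - \frac{5648}{3} = \left(2 - \frac{\sqrt{153}}{9}\right) + \frac{5648}{3} = \left(2 - \frac{3 \sqrt{17}}{9}\right) + \frac{5648}{3} = \left(2 - \frac{\sqrt{17}}{3}\right) + \frac{5648}{3} = \frac{5654}{3} - \frac{\sqrt{17}}{3}$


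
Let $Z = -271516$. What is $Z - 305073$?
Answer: $-576589$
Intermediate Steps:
$Z - 305073 = -271516 - 305073 = -576589$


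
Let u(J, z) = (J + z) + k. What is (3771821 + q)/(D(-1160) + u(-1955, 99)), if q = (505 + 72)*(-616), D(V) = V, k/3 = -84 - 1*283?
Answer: -3416389/4117 ≈ -829.83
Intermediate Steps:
k = -1101 (k = 3*(-84 - 1*283) = 3*(-84 - 283) = 3*(-367) = -1101)
u(J, z) = -1101 + J + z (u(J, z) = (J + z) - 1101 = -1101 + J + z)
q = -355432 (q = 577*(-616) = -355432)
(3771821 + q)/(D(-1160) + u(-1955, 99)) = (3771821 - 355432)/(-1160 + (-1101 - 1955 + 99)) = 3416389/(-1160 - 2957) = 3416389/(-4117) = 3416389*(-1/4117) = -3416389/4117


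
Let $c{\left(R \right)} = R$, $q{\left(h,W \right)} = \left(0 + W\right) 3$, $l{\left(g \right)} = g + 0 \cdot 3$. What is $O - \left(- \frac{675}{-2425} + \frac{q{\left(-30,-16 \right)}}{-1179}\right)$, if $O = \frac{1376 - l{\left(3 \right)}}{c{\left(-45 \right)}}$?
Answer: $- \frac{17629156}{571815} \approx -30.83$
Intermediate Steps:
$l{\left(g \right)} = g$ ($l{\left(g \right)} = g + 0 = g$)
$q{\left(h,W \right)} = 3 W$ ($q{\left(h,W \right)} = W 3 = 3 W$)
$O = - \frac{1373}{45}$ ($O = \frac{1376 - 3}{-45} = \left(1376 - 3\right) \left(- \frac{1}{45}\right) = 1373 \left(- \frac{1}{45}\right) = - \frac{1373}{45} \approx -30.511$)
$O - \left(- \frac{675}{-2425} + \frac{q{\left(-30,-16 \right)}}{-1179}\right) = - \frac{1373}{45} - \left(- \frac{675}{-2425} + \frac{3 \left(-16\right)}{-1179}\right) = - \frac{1373}{45} - \left(\left(-675\right) \left(- \frac{1}{2425}\right) - - \frac{16}{393}\right) = - \frac{1373}{45} - \left(\frac{27}{97} + \frac{16}{393}\right) = - \frac{1373}{45} - \frac{12163}{38121} = - \frac{17629156}{571815}$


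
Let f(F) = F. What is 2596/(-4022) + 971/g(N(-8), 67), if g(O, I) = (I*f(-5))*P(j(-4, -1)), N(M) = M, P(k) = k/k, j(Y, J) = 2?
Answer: -2387511/673685 ≈ -3.5440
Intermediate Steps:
P(k) = 1
g(O, I) = -5*I (g(O, I) = (I*(-5))*1 = -5*I*1 = -5*I)
2596/(-4022) + 971/g(N(-8), 67) = 2596/(-4022) + 971/((-5*67)) = 2596*(-1/4022) + 971/(-335) = -1298/2011 + 971*(-1/335) = -1298/2011 - 971/335 = -2387511/673685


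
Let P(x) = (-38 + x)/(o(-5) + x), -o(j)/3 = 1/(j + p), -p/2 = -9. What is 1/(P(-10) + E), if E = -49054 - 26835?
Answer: -133/10092613 ≈ -1.3178e-5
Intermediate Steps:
p = 18 (p = -2*(-9) = 18)
o(j) = -3/(18 + j) (o(j) = -3/(j + 18) = -3/(18 + j))
P(x) = (-38 + x)/(-3/13 + x) (P(x) = (-38 + x)/(-3/(18 - 5) + x) = (-38 + x)/(-3/13 + x))
E = -75889
1/(P(-10) + E) = 1/(13*(-38 - 10)/(-3 + 13*(-10)) - 75889) = 1/(13*(-48)/(-3 - 130) - 75889) = 1/(13*(-48)/(-133) - 75889) = 1/(13*(-1/133)*(-48) - 75889) = 1/(624/133 - 75889) = 1/(-10092613/133) = -133/10092613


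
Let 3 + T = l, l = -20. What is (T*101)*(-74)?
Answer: 171902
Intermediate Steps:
T = -23 (T = -3 - 20 = -23)
(T*101)*(-74) = -23*101*(-74) = -2323*(-74) = 171902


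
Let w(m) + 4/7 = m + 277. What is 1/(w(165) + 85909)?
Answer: 7/604453 ≈ 1.1581e-5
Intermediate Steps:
w(m) = 1935/7 + m (w(m) = -4/7 + (m + 277) = -4/7 + (277 + m) = 1935/7 + m)
1/(w(165) + 85909) = 1/((1935/7 + 165) + 85909) = 1/(3090/7 + 85909) = 1/(604453/7) = 7/604453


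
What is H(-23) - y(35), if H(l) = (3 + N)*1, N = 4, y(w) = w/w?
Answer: 6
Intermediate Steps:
y(w) = 1
H(l) = 7 (H(l) = (3 + 4)*1 = 7*1 = 7)
H(-23) - y(35) = 7 - 1*1 = 7 - 1 = 6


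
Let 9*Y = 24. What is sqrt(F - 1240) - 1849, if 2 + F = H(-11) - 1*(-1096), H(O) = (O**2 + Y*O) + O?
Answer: -1849 + 14*I*sqrt(3)/3 ≈ -1849.0 + 8.0829*I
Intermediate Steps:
Y = 8/3 (Y = (1/9)*24 = 8/3 ≈ 2.6667)
H(O) = O**2 + 11*O/3 (H(O) = (O**2 + 8*O/3) + O = O**2 + 11*O/3)
F = 3524/3 (F = -2 + ((1/3)*(-11)*(11 + 3*(-11)) - 1*(-1096)) = -2 + ((1/3)*(-11)*(11 - 33) + 1096) = -2 + ((1/3)*(-11)*(-22) + 1096) = -2 + (242/3 + 1096) = -2 + 3530/3 = 3524/3 ≈ 1174.7)
sqrt(F - 1240) - 1849 = sqrt(3524/3 - 1240) - 1849 = sqrt(-196/3) - 1849 = 14*I*sqrt(3)/3 - 1849 = -1849 + 14*I*sqrt(3)/3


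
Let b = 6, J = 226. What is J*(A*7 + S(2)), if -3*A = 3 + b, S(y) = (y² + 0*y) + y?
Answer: -3390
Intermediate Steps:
S(y) = y + y² (S(y) = (y² + 0) + y = y² + y = y + y²)
A = -3 (A = -(3 + 6)/3 = -⅓*9 = -3)
J*(A*7 + S(2)) = 226*(-3*7 + 2*(1 + 2)) = 226*(-21 + 2*3) = 226*(-21 + 6) = 226*(-15) = -3390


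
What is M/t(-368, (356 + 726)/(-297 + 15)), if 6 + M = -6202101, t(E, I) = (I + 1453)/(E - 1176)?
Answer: 337555875582/51083 ≈ 6.6080e+6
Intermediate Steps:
t(E, I) = (1453 + I)/(-1176 + E)
M = -6202107 (M = -6 - 6202101 = -6202107)
M/t(-368, (356 + 726)/(-297 + 15)) = -6202107*(-1176 - 368)/(1453 + (356 + 726)/(-297 + 15)) = -6202107*(-1544/(1453 + 1082/(-282))) = -6202107*(-1544/(1453 + 1082*(-1/282))) = -6202107*(-1544/(1453 - 541/141)) = -6202107/((-1/1544*204332/141)) = -6202107/(-51083/54426) = -6202107*(-54426/51083) = 337555875582/51083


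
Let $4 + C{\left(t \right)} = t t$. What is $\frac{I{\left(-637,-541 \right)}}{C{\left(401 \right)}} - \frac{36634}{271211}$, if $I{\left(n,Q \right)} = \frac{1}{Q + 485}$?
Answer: $- \frac{329875959899}{2442155249352} \approx -0.13508$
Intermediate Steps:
$C{\left(t \right)} = -4 + t^{2}$ ($C{\left(t \right)} = -4 + t t = -4 + t^{2}$)
$I{\left(n,Q \right)} = \frac{1}{485 + Q}$
$\frac{I{\left(-637,-541 \right)}}{C{\left(401 \right)}} - \frac{36634}{271211} = \frac{1}{\left(485 - 541\right) \left(-4 + 401^{2}\right)} - \frac{36634}{271211} = \frac{1}{\left(-56\right) \left(-4 + 160801\right)} - \frac{36634}{271211} = - \frac{1}{56 \cdot 160797} - \frac{36634}{271211} = \left(- \frac{1}{56}\right) \frac{1}{160797} - \frac{36634}{271211} = - \frac{1}{9004632} - \frac{36634}{271211} = - \frac{329875959899}{2442155249352}$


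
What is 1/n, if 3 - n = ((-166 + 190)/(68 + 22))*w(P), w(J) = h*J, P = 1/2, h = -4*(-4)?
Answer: 15/13 ≈ 1.1538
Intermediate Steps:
h = 16
P = 1/2 ≈ 0.50000
w(J) = 16*J
n = 13/15 (n = 3 - (-166 + 190)/(68 + 22)*16*(1/2) = 3 - 24/90*8 = 3 - 24*(1/90)*8 = 3 - 4*8/15 = 3 - 1*32/15 = 3 - 32/15 = 13/15 ≈ 0.86667)
1/n = 1/(13/15) = 15/13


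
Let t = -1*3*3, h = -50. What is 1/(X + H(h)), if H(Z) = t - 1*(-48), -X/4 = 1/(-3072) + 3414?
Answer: -768/10457855 ≈ -7.3438e-5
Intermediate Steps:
t = -9 (t = -3*3 = -9)
X = -10487807/768 (X = -4*(1/(-3072) + 3414) = -4*(-1/3072 + 3414) = -4*10487807/3072 = -10487807/768 ≈ -13656.)
H(Z) = 39 (H(Z) = -9 - 1*(-48) = -9 + 48 = 39)
1/(X + H(h)) = 1/(-10487807/768 + 39) = 1/(-10457855/768) = -768/10457855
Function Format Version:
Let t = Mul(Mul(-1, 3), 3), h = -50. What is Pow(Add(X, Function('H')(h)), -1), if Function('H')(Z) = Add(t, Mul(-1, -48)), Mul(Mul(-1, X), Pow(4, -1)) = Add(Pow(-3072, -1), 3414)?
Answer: Rational(-768, 10457855) ≈ -7.3438e-5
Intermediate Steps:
t = -9 (t = Mul(-3, 3) = -9)
X = Rational(-10487807, 768) (X = Mul(-4, Add(Pow(-3072, -1), 3414)) = Mul(-4, Add(Rational(-1, 3072), 3414)) = Mul(-4, Rational(10487807, 3072)) = Rational(-10487807, 768) ≈ -13656.)
Function('H')(Z) = 39 (Function('H')(Z) = Add(-9, Mul(-1, -48)) = Add(-9, 48) = 39)
Pow(Add(X, Function('H')(h)), -1) = Pow(Add(Rational(-10487807, 768), 39), -1) = Pow(Rational(-10457855, 768), -1) = Rational(-768, 10457855)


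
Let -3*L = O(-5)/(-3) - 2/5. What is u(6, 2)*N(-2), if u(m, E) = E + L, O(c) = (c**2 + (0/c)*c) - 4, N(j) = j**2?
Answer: 268/15 ≈ 17.867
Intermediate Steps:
O(c) = -4 + c**2 (O(c) = (c**2 + 0*c) - 4 = (c**2 + 0) - 4 = c**2 - 4 = -4 + c**2)
L = 37/15 (L = -((-4 + (-5)**2)/(-3) - 2/5)/3 = -((-4 + 25)*(-1/3) - 2*1/5)/3 = -(21*(-1/3) - 2/5)/3 = -(-7 - 2/5)/3 = -1/3*(-37/5) = 37/15 ≈ 2.4667)
u(m, E) = 37/15 + E (u(m, E) = E + 37/15 = 37/15 + E)
u(6, 2)*N(-2) = (37/15 + 2)*(-2)**2 = (67/15)*4 = 268/15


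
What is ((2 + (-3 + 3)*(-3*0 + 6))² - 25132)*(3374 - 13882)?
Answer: 264045024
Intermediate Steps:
((2 + (-3 + 3)*(-3*0 + 6))² - 25132)*(3374 - 13882) = ((2 + 0*(0 + 6))² - 25132)*(-10508) = ((2 + 0*6)² - 25132)*(-10508) = ((2 + 0)² - 25132)*(-10508) = (2² - 25132)*(-10508) = (4 - 25132)*(-10508) = -25128*(-10508) = 264045024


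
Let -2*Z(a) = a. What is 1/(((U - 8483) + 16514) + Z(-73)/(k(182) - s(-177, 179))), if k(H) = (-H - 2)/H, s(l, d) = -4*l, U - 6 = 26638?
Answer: 129040/4474455357 ≈ 2.8839e-5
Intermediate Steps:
Z(a) = -a/2
U = 26644 (U = 6 + 26638 = 26644)
k(H) = (-2 - H)/H
1/(((U - 8483) + 16514) + Z(-73)/(k(182) - s(-177, 179))) = 1/(((26644 - 8483) + 16514) + (-½*(-73))/((-2 - 1*182)/182 - (-4)*(-177))) = 1/((18161 + 16514) + 73/(2*((-2 - 182)/182 - 1*708))) = 1/(34675 + 73/(2*((1/182)*(-184) - 708))) = 1/(34675 + 73/(2*(-92/91 - 708))) = 1/(34675 + 73/(2*(-64520/91))) = 1/(34675 + (73/2)*(-91/64520)) = 1/(34675 - 6643/129040) = 1/(4474455357/129040) = 129040/4474455357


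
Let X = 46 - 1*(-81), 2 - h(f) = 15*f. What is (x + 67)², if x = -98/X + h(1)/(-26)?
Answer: 287268601/64516 ≈ 4452.7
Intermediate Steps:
h(f) = 2 - 15*f
X = 127 (X = 46 + 81 = 127)
x = -69/254 (x = -98/127 + (2 - 15*1)/(-26) = -98*1/127 + (2 - 15)*(-1/26) = -98/127 - 13*(-1/26) = -98/127 + ½ = -69/254 ≈ -0.27165)
(x + 67)² = (-69/254 + 67)² = (16949/254)² = 287268601/64516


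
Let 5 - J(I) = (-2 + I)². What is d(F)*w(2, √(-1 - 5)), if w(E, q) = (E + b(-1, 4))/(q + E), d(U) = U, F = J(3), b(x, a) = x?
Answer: ⅘ - 2*I*√6/5 ≈ 0.8 - 0.9798*I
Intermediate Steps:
J(I) = 5 - (-2 + I)²
F = 4 (F = 5 - (-2 + 3)² = 5 - 1*1² = 5 - 1*1 = 5 - 1 = 4)
w(E, q) = (-1 + E)/(E + q) (w(E, q) = (E - 1)/(q + E) = (-1 + E)/(E + q))
d(F)*w(2, √(-1 - 5)) = 4*((-1 + 2)/(2 + √(-1 - 5))) = 4*(1/(2 + √(-6))) = 4*(1/(2 + I*√6)) = 4/(2 + I*√6)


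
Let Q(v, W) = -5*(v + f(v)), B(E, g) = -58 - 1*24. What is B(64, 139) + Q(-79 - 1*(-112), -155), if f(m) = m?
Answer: -412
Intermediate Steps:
B(E, g) = -82 (B(E, g) = -58 - 24 = -82)
Q(v, W) = -10*v (Q(v, W) = -5*(v + v) = -10*v)
B(64, 139) + Q(-79 - 1*(-112), -155) = -82 - 10*(-79 - 1*(-112)) = -82 - 10*(-79 + 112) = -82 - 10*33 = -82 - 330 = -412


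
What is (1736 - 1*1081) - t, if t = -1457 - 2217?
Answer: 4329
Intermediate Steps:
t = -3674
(1736 - 1*1081) - t = (1736 - 1*1081) - 1*(-3674) = (1736 - 1081) + 3674 = 655 + 3674 = 4329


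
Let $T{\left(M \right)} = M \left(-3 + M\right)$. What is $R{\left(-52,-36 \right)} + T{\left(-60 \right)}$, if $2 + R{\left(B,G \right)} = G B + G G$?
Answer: $6946$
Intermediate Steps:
$R{\left(B,G \right)} = -2 + G^{2} + B G$ ($R{\left(B,G \right)} = -2 + \left(G B + G G\right) = -2 + \left(B G + G^{2}\right) = -2 + \left(G^{2} + B G\right) = -2 + G^{2} + B G$)
$R{\left(-52,-36 \right)} + T{\left(-60 \right)} = \left(-2 + \left(-36\right)^{2} - -1872\right) - 60 \left(-3 - 60\right) = \left(-2 + 1296 + 1872\right) - -3780 = 3166 + 3780 = 6946$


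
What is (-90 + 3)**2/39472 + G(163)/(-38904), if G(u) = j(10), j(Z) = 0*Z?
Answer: 7569/39472 ≈ 0.19176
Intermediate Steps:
j(Z) = 0
G(u) = 0
(-90 + 3)**2/39472 + G(163)/(-38904) = (-90 + 3)**2/39472 + 0/(-38904) = (-87)**2*(1/39472) + 0*(-1/38904) = 7569*(1/39472) + 0 = 7569/39472 + 0 = 7569/39472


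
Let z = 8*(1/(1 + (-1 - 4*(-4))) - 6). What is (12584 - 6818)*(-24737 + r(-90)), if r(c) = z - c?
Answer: -142388487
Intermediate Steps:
z = -95/2 (z = 8*(1/(1 + (-1 + 16)) - 6) = 8*(1/(1 + 15) - 6) = 8*(1/16 - 6) = 8*(-95/16) = -95/2 ≈ -47.500)
r(c) = -95/2 - c
(12584 - 6818)*(-24737 + r(-90)) = (12584 - 6818)*(-24737 + (-95/2 - 1*(-90))) = 5766*(-24737 + (-95/2 + 90)) = 5766*(-24737 + 85/2) = 5766*(-49389/2) = -142388487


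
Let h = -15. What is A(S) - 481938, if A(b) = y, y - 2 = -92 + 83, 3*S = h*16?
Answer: -481945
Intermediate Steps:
S = -80 (S = (-15*16)/3 = (⅓)*(-240) = -80)
y = -7 (y = 2 + (-92 + 83) = 2 - 9 = -7)
A(b) = -7
A(S) - 481938 = -7 - 481938 = -481945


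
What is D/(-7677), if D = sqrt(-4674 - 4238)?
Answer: -4*I*sqrt(557)/7677 ≈ -0.012297*I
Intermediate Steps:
D = 4*I*sqrt(557) (D = sqrt(-8912) = 4*I*sqrt(557) ≈ 94.403*I)
D/(-7677) = (4*I*sqrt(557))/(-7677) = (4*I*sqrt(557))*(-1/7677) = -4*I*sqrt(557)/7677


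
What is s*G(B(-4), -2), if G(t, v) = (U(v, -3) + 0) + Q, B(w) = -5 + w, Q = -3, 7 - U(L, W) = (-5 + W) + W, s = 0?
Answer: 0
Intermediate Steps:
U(L, W) = 12 - 2*W (U(L, W) = 7 - ((-5 + W) + W) = 7 - (-5 + 2*W) = 7 + (5 - 2*W) = 12 - 2*W)
G(t, v) = 15 (G(t, v) = ((12 - 2*(-3)) + 0) - 3 = ((12 + 6) + 0) - 3 = (18 + 0) - 3 = 18 - 3 = 15)
s*G(B(-4), -2) = 0*15 = 0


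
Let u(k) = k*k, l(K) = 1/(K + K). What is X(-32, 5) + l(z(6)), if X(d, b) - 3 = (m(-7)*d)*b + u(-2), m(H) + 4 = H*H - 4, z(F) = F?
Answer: -78635/12 ≈ -6552.9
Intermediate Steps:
m(H) = -8 + H² (m(H) = -4 + (H*H - 4) = -4 + (H² - 4) = -4 + (-4 + H²) = -8 + H²)
l(K) = 1/(2*K)
u(k) = k²
X(d, b) = 7 + 41*b*d (X(d, b) = 3 + (((-8 + (-7)²)*d)*b + (-2)²) = 3 + (((-8 + 49)*d)*b + 4) = 3 + ((41*d)*b + 4) = 3 + (41*b*d + 4) = 3 + (4 + 41*b*d) = 7 + 41*b*d)
X(-32, 5) + l(z(6)) = (7 + 41*5*(-32)) + (½)/6 = (7 - 6560) + (½)*(⅙) = -6553 + 1/12 = -78635/12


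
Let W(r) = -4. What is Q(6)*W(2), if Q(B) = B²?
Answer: -144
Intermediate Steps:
Q(6)*W(2) = 6²*(-4) = 36*(-4) = -144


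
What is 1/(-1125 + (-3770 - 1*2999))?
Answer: -1/7894 ≈ -0.00012668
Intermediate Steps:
1/(-1125 + (-3770 - 1*2999)) = 1/(-1125 + (-3770 - 2999)) = 1/(-1125 - 6769) = 1/(-7894) = -1/7894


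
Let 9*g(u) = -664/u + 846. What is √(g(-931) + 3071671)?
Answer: √489028072381/399 ≈ 1752.6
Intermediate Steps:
g(u) = 94 - 664/(9*u) (g(u) = (-664/u + 846)/9 = (846 - 664/u)/9 = 94 - 664/(9*u))
√(g(-931) + 3071671) = √((94 - 664/9/(-931)) + 3071671) = √((94 - 664/9*(-1/931)) + 3071671) = √((94 + 664/8379) + 3071671) = √(788290/8379 + 3071671) = √(25738319599/8379) = √489028072381/399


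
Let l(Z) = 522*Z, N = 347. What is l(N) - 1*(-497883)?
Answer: 679017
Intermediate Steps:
l(N) - 1*(-497883) = 522*347 - 1*(-497883) = 181134 + 497883 = 679017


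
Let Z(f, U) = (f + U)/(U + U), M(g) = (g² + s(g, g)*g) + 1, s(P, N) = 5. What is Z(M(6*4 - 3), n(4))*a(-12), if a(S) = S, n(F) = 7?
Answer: -3324/7 ≈ -474.86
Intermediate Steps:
M(g) = 1 + g² + 5*g (M(g) = (g² + 5*g) + 1 = 1 + g² + 5*g)
Z(f, U) = (U + f)/(2*U) (Z(f, U) = (U + f)/((2*U)) = (U + f)*(1/(2*U)) = (U + f)/(2*U))
Z(M(6*4 - 3), n(4))*a(-12) = ((½)*(7 + (1 + (6*4 - 3)² + 5*(6*4 - 3)))/7)*(-12) = ((½)*(⅐)*(7 + (1 + (24 - 3)² + 5*(24 - 3))))*(-12) = ((½)*(⅐)*(7 + (1 + 21² + 5*21)))*(-12) = ((½)*(⅐)*(7 + (1 + 441 + 105)))*(-12) = ((½)*(⅐)*(7 + 547))*(-12) = ((½)*(⅐)*554)*(-12) = (277/7)*(-12) = -3324/7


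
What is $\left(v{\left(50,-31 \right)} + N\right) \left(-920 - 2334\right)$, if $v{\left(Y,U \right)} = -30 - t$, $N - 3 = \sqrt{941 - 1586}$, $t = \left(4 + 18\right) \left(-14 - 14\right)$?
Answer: $-1916606 - 3254 i \sqrt{645} \approx -1.9166 \cdot 10^{6} - 82641.0 i$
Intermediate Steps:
$t = -616$ ($t = 22 \left(-28\right) = -616$)
$N = 3 + i \sqrt{645}$ ($N = 3 + \sqrt{941 - 1586} = 3 + \sqrt{-645} = 3 + i \sqrt{645} \approx 3.0 + 25.397 i$)
$v{\left(Y,U \right)} = 586$ ($v{\left(Y,U \right)} = -30 - -616 = -30 + 616 = 586$)
$\left(v{\left(50,-31 \right)} + N\right) \left(-920 - 2334\right) = \left(586 + \left(3 + i \sqrt{645}\right)\right) \left(-920 - 2334\right) = \left(589 + i \sqrt{645}\right) \left(-3254\right) = -1916606 - 3254 i \sqrt{645}$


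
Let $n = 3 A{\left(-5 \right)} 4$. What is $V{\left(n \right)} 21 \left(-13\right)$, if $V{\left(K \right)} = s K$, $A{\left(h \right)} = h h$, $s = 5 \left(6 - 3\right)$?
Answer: $-1228500$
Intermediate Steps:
$s = 15$ ($s = 5 \cdot 3 = 15$)
$A{\left(h \right)} = h^{2}$
$n = 300$ ($n = 3 \left(-5\right)^{2} \cdot 4 = 3 \cdot 25 \cdot 4 = 75 \cdot 4 = 300$)
$V{\left(K \right)} = 15 K$
$V{\left(n \right)} 21 \left(-13\right) = 15 \cdot 300 \cdot 21 \left(-13\right) = 4500 \left(-273\right) = -1228500$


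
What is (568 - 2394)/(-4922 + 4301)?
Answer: 1826/621 ≈ 2.9404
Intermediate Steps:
(568 - 2394)/(-4922 + 4301) = -1826/(-621) = -1826*(-1/621) = 1826/621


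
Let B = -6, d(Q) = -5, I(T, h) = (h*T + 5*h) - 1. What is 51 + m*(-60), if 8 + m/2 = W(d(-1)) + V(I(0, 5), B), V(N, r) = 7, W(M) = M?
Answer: 771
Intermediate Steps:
I(T, h) = -1 + 5*h + T*h (I(T, h) = (T*h + 5*h) - 1 = (5*h + T*h) - 1 = -1 + 5*h + T*h)
m = -12 (m = -16 + 2*(-5 + 7) = -16 + 2*2 = -16 + 4 = -12)
51 + m*(-60) = 51 - 12*(-60) = 51 + 720 = 771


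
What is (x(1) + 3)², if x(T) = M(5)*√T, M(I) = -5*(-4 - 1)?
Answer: 784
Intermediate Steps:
M(I) = 25 (M(I) = -5*(-5) = 25)
x(T) = 25*√T
(x(1) + 3)² = (25*√1 + 3)² = (25*1 + 3)² = (25 + 3)² = 28² = 784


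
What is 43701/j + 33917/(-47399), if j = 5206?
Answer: 1894811797/246759194 ≈ 7.6788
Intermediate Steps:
43701/j + 33917/(-47399) = 43701/5206 + 33917/(-47399) = 43701*(1/5206) + 33917*(-1/47399) = 43701/5206 - 33917/47399 = 1894811797/246759194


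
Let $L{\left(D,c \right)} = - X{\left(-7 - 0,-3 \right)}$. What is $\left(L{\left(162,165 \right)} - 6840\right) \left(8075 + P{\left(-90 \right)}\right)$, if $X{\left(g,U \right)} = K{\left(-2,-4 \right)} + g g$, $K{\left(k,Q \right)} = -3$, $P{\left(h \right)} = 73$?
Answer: $-56107128$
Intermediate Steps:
$X{\left(g,U \right)} = -3 + g^{2}$ ($X{\left(g,U \right)} = -3 + g g = -3 + g^{2}$)
$L{\left(D,c \right)} = -46$ ($L{\left(D,c \right)} = - (-3 + \left(-7 - 0\right)^{2}) = - (-3 + \left(-7 + 0\right)^{2}) = - (-3 + \left(-7\right)^{2}) = - (-3 + 49) = \left(-1\right) 46 = -46$)
$\left(L{\left(162,165 \right)} - 6840\right) \left(8075 + P{\left(-90 \right)}\right) = \left(-46 - 6840\right) \left(8075 + 73\right) = \left(-6886\right) 8148 = -56107128$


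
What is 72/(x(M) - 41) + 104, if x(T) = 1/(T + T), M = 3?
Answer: 25048/245 ≈ 102.24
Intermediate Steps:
x(T) = 1/(2*T)
72/(x(M) - 41) + 104 = 72/((1/2)/3 - 41) + 104 = 72/((1/2)*(1/3) - 41) + 104 = 72/(1/6 - 41) + 104 = 72/(-245/6) + 104 = -6/245*72 + 104 = -432/245 + 104 = 25048/245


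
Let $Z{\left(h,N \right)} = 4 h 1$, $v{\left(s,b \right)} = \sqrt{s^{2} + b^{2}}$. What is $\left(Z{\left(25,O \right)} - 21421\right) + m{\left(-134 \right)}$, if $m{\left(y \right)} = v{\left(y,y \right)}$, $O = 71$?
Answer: $-21321 + 134 \sqrt{2} \approx -21132.0$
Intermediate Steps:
$v{\left(s,b \right)} = \sqrt{b^{2} + s^{2}}$
$Z{\left(h,N \right)} = 4 h$
$m{\left(y \right)} = \sqrt{2} \sqrt{y^{2}}$ ($m{\left(y \right)} = \sqrt{y^{2} + y^{2}} = \sqrt{2 y^{2}} = \sqrt{2} \sqrt{y^{2}}$)
$\left(Z{\left(25,O \right)} - 21421\right) + m{\left(-134 \right)} = \left(4 \cdot 25 - 21421\right) + \sqrt{2} \sqrt{\left(-134\right)^{2}} = \left(100 - 21421\right) + \sqrt{2} \sqrt{17956} = -21321 + \sqrt{2} \cdot 134 = -21321 + 134 \sqrt{2}$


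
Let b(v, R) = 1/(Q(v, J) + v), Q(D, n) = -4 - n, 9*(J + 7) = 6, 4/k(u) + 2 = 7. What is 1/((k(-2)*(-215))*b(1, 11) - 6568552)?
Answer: -5/32843018 ≈ -1.5224e-7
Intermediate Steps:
k(u) = ⅘ (k(u) = 4/(-2 + 7) = 4/5 = 4*(⅕) = ⅘)
J = -19/3 (J = -7 + (⅑)*6 = -7 + ⅔ = -19/3 ≈ -6.3333)
b(v, R) = 1/(7/3 + v) (b(v, R) = 1/((-4 - 1*(-19/3)) + v) = 1/((-4 + 19/3) + v) = 1/(7/3 + v))
1/((k(-2)*(-215))*b(1, 11) - 6568552) = 1/(((⅘)*(-215))*(3/(7 + 3*1)) - 6568552) = 1/(-516/(7 + 3) - 6568552) = 1/(-516/10 - 6568552) = 1/(-172*3/10 - 6568552) = 1/(-258/5 - 6568552) = 1/(-32843018/5) = -5/32843018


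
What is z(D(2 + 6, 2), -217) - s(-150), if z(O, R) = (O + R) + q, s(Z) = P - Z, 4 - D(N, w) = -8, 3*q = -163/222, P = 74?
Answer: -285877/666 ≈ -429.24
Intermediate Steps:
q = -163/666 (q = (-163/222)/3 = (-163*1/222)/3 = (⅓)*(-163/222) = -163/666 ≈ -0.24474)
D(N, w) = 12 (D(N, w) = 4 - 1*(-8) = 4 + 8 = 12)
s(Z) = 74 - Z
z(O, R) = -163/666 + O + R (z(O, R) = (O + R) - 163/666 = -163/666 + O + R)
z(D(2 + 6, 2), -217) - s(-150) = (-163/666 + 12 - 217) - (74 - 1*(-150)) = -136693/666 - (74 + 150) = -136693/666 - 1*224 = -136693/666 - 224 = -285877/666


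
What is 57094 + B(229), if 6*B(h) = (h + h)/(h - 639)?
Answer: 70225391/1230 ≈ 57094.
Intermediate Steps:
B(h) = h/(3*(-639 + h)) (B(h) = ((h + h)/(h - 639))/6 = ((2*h)/(-639 + h))/6 = (2*h/(-639 + h))/6 = h/(3*(-639 + h)))
57094 + B(229) = 57094 + (⅓)*229/(-639 + 229) = 57094 + (⅓)*229/(-410) = 57094 + (⅓)*229*(-1/410) = 57094 - 229/1230 = 70225391/1230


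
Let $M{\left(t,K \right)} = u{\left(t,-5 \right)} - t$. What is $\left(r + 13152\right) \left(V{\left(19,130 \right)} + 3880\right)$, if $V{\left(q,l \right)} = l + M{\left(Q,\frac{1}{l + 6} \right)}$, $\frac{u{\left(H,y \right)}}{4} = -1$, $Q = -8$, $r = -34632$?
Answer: $-86220720$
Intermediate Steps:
$u{\left(H,y \right)} = -4$ ($u{\left(H,y \right)} = 4 \left(-1\right) = -4$)
$M{\left(t,K \right)} = -4 - t$
$V{\left(q,l \right)} = 4 + l$ ($V{\left(q,l \right)} = l - -4 = l + \left(-4 + 8\right) = l + 4 = 4 + l$)
$\left(r + 13152\right) \left(V{\left(19,130 \right)} + 3880\right) = \left(-34632 + 13152\right) \left(\left(4 + 130\right) + 3880\right) = - 21480 \left(134 + 3880\right) = \left(-21480\right) 4014 = -86220720$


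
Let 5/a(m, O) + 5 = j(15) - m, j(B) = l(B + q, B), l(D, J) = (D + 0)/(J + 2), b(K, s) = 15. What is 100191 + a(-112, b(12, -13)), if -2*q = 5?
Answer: 366999803/3663 ≈ 1.0019e+5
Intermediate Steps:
q = -5/2 (q = -1/2*5 = -5/2 ≈ -2.5000)
l(D, J) = D/(2 + J)
j(B) = (-5/2 + B)/(2 + B) (j(B) = (B - 5/2)/(2 + B) = (-5/2 + B)/(2 + B))
a(m, O) = 5/(-145/34 - m) (a(m, O) = 5/(-5 + ((-5/2 + 15)/(2 + 15) - m)) = 5/(-5 + ((25/2)/17 - m)) = 5/(-5 + ((1/17)*(25/2) - m)) = 5/(-5 + (25/34 - m)) = 5/(-145/34 - m))
100191 + a(-112, b(12, -13)) = 100191 - 170/(145 + 34*(-112)) = 100191 - 170/(145 - 3808) = 100191 - 170/(-3663) = 100191 - 170*(-1/3663) = 100191 + 170/3663 = 366999803/3663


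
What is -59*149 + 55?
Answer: -8736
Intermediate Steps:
-59*149 + 55 = -8791 + 55 = -8736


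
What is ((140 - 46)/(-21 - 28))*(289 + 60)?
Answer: -32806/49 ≈ -669.51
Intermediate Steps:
((140 - 46)/(-21 - 28))*(289 + 60) = (94/(-49))*349 = (94*(-1/49))*349 = -94/49*349 = -32806/49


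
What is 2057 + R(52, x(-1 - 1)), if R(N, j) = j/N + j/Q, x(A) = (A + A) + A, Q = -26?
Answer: 53485/26 ≈ 2057.1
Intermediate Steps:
x(A) = 3*A (x(A) = 2*A + A = 3*A)
R(N, j) = -j/26 + j/N (R(N, j) = j/N + j/(-26) = j/N + j*(-1/26) = j/N - j/26 = -j/26 + j/N)
2057 + R(52, x(-1 - 1)) = 2057 + (-3*(-1 - 1)/26 + (3*(-1 - 1))/52) = 2057 + (-3*(-2)/26 + (3*(-2))*(1/52)) = 2057 + (-1/26*(-6) - 6*1/52) = 2057 + (3/13 - 3/26) = 2057 + 3/26 = 53485/26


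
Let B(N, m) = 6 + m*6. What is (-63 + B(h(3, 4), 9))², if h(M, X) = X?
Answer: 9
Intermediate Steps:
B(N, m) = 6 + 6*m
(-63 + B(h(3, 4), 9))² = (-63 + (6 + 6*9))² = (-63 + (6 + 54))² = (-63 + 60)² = (-3)² = 9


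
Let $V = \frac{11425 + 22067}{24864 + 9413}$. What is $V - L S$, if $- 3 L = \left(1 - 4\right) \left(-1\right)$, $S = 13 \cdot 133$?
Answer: $\frac{59298425}{34277} \approx 1730.0$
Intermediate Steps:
$S = 1729$
$L = -1$ ($L = - \frac{\left(1 - 4\right) \left(-1\right)}{3} = - \frac{\left(-3\right) \left(-1\right)}{3} = \left(- \frac{1}{3}\right) 3 = -1$)
$V = \frac{33492}{34277} \approx 0.9771$
$V - L S = \frac{33492}{34277} - \left(-1\right) 1729 = \frac{33492}{34277} - -1729 = \frac{33492}{34277} + 1729 = \frac{59298425}{34277}$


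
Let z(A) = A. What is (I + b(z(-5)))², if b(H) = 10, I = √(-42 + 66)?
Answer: 124 + 40*√6 ≈ 221.98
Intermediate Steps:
I = 2*√6 (I = √24 = 2*√6 ≈ 4.8990)
(I + b(z(-5)))² = (2*√6 + 10)² = (10 + 2*√6)²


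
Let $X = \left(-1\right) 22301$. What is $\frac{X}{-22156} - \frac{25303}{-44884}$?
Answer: $\frac{6730911}{4286422} \approx 1.5703$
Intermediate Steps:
$X = -22301$
$\frac{X}{-22156} - \frac{25303}{-44884} = - \frac{22301}{-22156} - \frac{25303}{-44884} = \left(-22301\right) \left(- \frac{1}{22156}\right) - - \frac{25303}{44884} = \frac{769}{764} + \frac{25303}{44884} = \frac{6730911}{4286422}$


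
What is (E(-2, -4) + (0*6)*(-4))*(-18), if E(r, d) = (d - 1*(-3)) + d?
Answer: 90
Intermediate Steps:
E(r, d) = 3 + 2*d (E(r, d) = (d + 3) + d = (3 + d) + d = 3 + 2*d)
(E(-2, -4) + (0*6)*(-4))*(-18) = ((3 + 2*(-4)) + (0*6)*(-4))*(-18) = ((3 - 8) + 0*(-4))*(-18) = (-5 + 0)*(-18) = -5*(-18) = 90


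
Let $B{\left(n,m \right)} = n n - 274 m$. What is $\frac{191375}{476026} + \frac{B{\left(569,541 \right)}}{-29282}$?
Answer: $- \frac{1771626658}{316795303} \approx -5.5923$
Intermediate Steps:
$B{\left(n,m \right)} = n^{2} - 274 m$
$\frac{191375}{476026} + \frac{B{\left(569,541 \right)}}{-29282} = \frac{191375}{476026} + \frac{569^{2} - 148234}{-29282} = 191375 \cdot \frac{1}{476026} + \left(323761 - 148234\right) \left(- \frac{1}{29282}\right) = \frac{191375}{476026} + 175527 \left(- \frac{1}{29282}\right) = \frac{191375}{476026} - \frac{15957}{2662} = - \frac{1771626658}{316795303}$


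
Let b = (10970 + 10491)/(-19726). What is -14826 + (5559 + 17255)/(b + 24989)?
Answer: -7307456655814/492911553 ≈ -14825.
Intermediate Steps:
b = -21461/19726 (b = 21461*(-1/19726) = -21461/19726 ≈ -1.0880)
-14826 + (5559 + 17255)/(b + 24989) = -14826 + (5559 + 17255)/(-21461/19726 + 24989) = -14826 + 22814/(492911553/19726) = -14826 + 22814*(19726/492911553) = -14826 + 450028964/492911553 = -7307456655814/492911553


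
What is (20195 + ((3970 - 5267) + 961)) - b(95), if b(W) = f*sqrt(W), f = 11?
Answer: 19859 - 11*sqrt(95) ≈ 19752.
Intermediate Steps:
b(W) = 11*sqrt(W)
(20195 + ((3970 - 5267) + 961)) - b(95) = (20195 + ((3970 - 5267) + 961)) - 11*sqrt(95) = (20195 + (-1297 + 961)) - 11*sqrt(95) = (20195 - 336) - 11*sqrt(95) = 19859 - 11*sqrt(95)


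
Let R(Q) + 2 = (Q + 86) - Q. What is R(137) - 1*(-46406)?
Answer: 46490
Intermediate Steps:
R(Q) = 84 (R(Q) = -2 + ((Q + 86) - Q) = -2 + ((86 + Q) - Q) = -2 + 86 = 84)
R(137) - 1*(-46406) = 84 - 1*(-46406) = 84 + 46406 = 46490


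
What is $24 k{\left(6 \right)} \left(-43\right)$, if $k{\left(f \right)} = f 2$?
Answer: $-12384$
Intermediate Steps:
$k{\left(f \right)} = 2 f$
$24 k{\left(6 \right)} \left(-43\right) = 24 \cdot 2 \cdot 6 \left(-43\right) = 24 \cdot 12 \left(-43\right) = 288 \left(-43\right) = -12384$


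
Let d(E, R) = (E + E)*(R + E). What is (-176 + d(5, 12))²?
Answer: 36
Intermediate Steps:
d(E, R) = 2*E*(E + R) (d(E, R) = (2*E)*(E + R) = 2*E*(E + R))
(-176 + d(5, 12))² = (-176 + 2*5*(5 + 12))² = (-176 + 2*5*17)² = (-176 + 170)² = (-6)² = 36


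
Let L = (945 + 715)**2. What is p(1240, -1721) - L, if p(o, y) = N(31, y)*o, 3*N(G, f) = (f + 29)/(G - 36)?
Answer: -2615728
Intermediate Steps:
L = 2755600 (L = 1660**2 = 2755600)
N(G, f) = (29 + f)/(3*(-36 + G)) (N(G, f) = ((f + 29)/(G - 36))/3 = ((29 + f)/(-36 + G))/3 = (29 + f)/(3*(-36 + G)))
p(o, y) = o*(-29/15 - y/15) (p(o, y) = ((29 + y)/(3*(-36 + 31)))*o = ((1/3)*(29 + y)/(-5))*o = ((1/3)*(-1/5)*(29 + y))*o = (-29/15 - y/15)*o = o*(-29/15 - y/15))
p(1240, -1721) - L = (1/15)*1240*(-29 - 1*(-1721)) - 1*2755600 = (1/15)*1240*(-29 + 1721) - 2755600 = (1/15)*1240*1692 - 2755600 = 139872 - 2755600 = -2615728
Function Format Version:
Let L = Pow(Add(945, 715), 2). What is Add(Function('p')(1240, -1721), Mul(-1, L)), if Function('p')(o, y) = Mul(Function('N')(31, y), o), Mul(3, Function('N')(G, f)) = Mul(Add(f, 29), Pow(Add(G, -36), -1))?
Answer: -2615728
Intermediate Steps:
L = 2755600 (L = Pow(1660, 2) = 2755600)
Function('N')(G, f) = Mul(Rational(1, 3), Pow(Add(-36, G), -1), Add(29, f)) (Function('N')(G, f) = Mul(Rational(1, 3), Mul(Add(f, 29), Pow(Add(G, -36), -1))) = Mul(Rational(1, 3), Mul(Add(29, f), Pow(Add(-36, G), -1))) = Mul(Rational(1, 3), Mul(Pow(Add(-36, G), -1), Add(29, f))) = Mul(Rational(1, 3), Pow(Add(-36, G), -1), Add(29, f)))
Function('p')(o, y) = Mul(o, Add(Rational(-29, 15), Mul(Rational(-1, 15), y))) (Function('p')(o, y) = Mul(Mul(Rational(1, 3), Pow(Add(-36, 31), -1), Add(29, y)), o) = Mul(Mul(Rational(1, 3), Pow(-5, -1), Add(29, y)), o) = Mul(Mul(Rational(1, 3), Rational(-1, 5), Add(29, y)), o) = Mul(Add(Rational(-29, 15), Mul(Rational(-1, 15), y)), o) = Mul(o, Add(Rational(-29, 15), Mul(Rational(-1, 15), y))))
Add(Function('p')(1240, -1721), Mul(-1, L)) = Add(Mul(Rational(1, 15), 1240, Add(-29, Mul(-1, -1721))), Mul(-1, 2755600)) = Add(Mul(Rational(1, 15), 1240, Add(-29, 1721)), -2755600) = Add(Mul(Rational(1, 15), 1240, 1692), -2755600) = Add(139872, -2755600) = -2615728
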